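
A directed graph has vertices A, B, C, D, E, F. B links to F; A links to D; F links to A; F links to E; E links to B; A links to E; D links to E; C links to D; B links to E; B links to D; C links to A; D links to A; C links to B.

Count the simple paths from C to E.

C→A→D→E
C→A→E
C→B→D→A→E
C→B→D→E
C→B→E
C→B→F→A→D→E
C→B→F→A→E
C→B→F→E
C→D→A→E
C→D→E

10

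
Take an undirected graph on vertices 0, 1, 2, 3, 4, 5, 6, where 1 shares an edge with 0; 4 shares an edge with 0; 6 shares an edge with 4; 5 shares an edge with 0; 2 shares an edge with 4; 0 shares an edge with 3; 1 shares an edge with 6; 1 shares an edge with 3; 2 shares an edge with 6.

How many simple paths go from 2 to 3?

8

2–4–0–1–3
2–4–0–3
2–4–6–1–0–3
2–4–6–1–3
2–6–1–0–3
2–6–1–3
2–6–4–0–1–3
2–6–4–0–3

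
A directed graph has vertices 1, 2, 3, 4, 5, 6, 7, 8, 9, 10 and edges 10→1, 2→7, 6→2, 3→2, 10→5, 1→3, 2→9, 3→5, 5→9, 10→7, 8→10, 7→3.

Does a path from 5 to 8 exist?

Explore from 5.
Distance 1: reach 9.
The search from 5 is exhausted; no directed path reaches 8.

No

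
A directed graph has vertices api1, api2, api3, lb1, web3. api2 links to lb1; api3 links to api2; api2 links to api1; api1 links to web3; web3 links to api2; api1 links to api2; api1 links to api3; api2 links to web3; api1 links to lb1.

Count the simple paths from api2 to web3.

api2→api1→web3
api2→web3

2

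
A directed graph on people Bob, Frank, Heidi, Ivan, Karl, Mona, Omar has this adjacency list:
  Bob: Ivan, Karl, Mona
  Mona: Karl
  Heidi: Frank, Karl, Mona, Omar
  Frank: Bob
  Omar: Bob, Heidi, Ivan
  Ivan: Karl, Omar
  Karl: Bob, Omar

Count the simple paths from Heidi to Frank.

Heidi→Frank

1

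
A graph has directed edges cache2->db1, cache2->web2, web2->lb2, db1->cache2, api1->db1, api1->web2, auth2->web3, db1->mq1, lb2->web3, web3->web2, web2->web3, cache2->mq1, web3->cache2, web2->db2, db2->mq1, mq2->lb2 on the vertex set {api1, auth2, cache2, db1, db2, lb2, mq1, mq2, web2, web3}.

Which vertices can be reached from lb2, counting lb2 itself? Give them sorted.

cache2, db1, db2, lb2, mq1, web2, web3

Start at lb2.
Its neighbours: web3.
Then their neighbours: cache2, web2.
Then next layer: db1, db2, mq1.
Nothing further is reachable.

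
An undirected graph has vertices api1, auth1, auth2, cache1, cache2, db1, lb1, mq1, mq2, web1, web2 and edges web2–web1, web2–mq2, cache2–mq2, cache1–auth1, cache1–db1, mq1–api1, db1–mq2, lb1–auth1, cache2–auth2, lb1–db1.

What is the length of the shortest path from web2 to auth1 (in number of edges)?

Distance 0: web2.
Distance 1: mq2, web1.
Distance 2: cache2, db1.
Distance 3: auth2, cache1, lb1.
Distance 4: auth1 — contains auth1.

4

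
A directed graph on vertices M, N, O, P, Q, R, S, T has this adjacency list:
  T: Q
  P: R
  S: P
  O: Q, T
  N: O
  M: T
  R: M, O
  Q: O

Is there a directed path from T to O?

Yes

Explore from T.
Distance 1: reach Q.
Distance 2: reach O.
Found O.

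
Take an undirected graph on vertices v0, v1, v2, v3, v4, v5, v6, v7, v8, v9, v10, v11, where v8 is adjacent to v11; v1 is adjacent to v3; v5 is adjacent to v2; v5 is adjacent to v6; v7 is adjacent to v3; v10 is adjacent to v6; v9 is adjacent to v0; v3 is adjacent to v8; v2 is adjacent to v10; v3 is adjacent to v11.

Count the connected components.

4

From v0: component {v0, v9}.
From v1: component {v1, v3, v7, v8, v11}.
From v2: component {v2, v5, v6, v10}.
From v4: component {v4}.
That's 4 components.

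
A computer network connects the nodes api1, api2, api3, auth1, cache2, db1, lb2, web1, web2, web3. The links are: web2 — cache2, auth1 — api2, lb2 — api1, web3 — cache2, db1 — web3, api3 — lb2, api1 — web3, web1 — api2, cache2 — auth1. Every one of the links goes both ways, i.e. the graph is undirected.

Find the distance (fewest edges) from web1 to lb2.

6

Distance 0: web1.
Distance 1: api2.
Distance 2: auth1.
Distance 3: cache2.
Distance 4: web2, web3.
Distance 5: api1, db1.
Distance 6: lb2 — contains lb2.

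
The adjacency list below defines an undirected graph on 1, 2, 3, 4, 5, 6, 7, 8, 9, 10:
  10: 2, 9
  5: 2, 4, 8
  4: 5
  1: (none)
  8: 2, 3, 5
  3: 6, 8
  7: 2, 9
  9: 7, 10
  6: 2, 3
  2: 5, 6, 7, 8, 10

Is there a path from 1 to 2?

No

1 has no edges, so nothing is reachable from it.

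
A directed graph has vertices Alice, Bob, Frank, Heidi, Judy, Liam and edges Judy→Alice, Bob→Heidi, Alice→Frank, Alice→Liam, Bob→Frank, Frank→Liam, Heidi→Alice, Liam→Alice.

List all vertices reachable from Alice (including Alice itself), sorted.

Start at Alice.
Its neighbours: Frank, Liam.
Nothing further is reachable.

Alice, Frank, Liam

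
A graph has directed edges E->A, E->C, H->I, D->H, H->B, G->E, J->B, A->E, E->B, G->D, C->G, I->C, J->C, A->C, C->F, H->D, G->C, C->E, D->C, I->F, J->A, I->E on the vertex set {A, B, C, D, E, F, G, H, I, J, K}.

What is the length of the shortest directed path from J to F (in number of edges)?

2

Distance 0: J.
Distance 1: A, B, C.
Distance 2: E, F, G — contains F.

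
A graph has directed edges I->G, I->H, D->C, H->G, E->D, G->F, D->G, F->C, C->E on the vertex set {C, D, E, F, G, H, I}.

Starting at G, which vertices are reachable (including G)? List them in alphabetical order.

Start at G.
Its neighbours: F.
Then their neighbours: C.
Then next layer: E.
Then next layer: D.
Nothing further is reachable.

C, D, E, F, G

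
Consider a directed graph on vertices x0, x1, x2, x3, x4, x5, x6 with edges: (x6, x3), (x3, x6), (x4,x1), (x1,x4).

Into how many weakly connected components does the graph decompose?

5

From x0: component {x0}.
From x1: component {x1, x4}.
From x2: component {x2}.
From x3: component {x3, x6}.
From x5: component {x5}.
That's 5 components.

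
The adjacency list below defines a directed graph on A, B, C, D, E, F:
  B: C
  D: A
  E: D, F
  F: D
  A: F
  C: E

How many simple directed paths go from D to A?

1

D→A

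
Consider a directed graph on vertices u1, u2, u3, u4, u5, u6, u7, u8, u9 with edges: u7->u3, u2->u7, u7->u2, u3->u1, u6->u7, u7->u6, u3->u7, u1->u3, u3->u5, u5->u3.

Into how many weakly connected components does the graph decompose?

4

From u1: component {u1, u2, u3, u5, u6, u7}.
From u4: component {u4}.
From u8: component {u8}.
From u9: component {u9}.
That's 4 components.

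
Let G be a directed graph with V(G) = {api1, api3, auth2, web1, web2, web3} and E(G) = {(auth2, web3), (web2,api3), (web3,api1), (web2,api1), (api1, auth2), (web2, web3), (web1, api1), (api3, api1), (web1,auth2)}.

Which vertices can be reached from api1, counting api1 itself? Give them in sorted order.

Start at api1.
Its neighbours: auth2.
Then their neighbours: web3.
Nothing further is reachable.

api1, auth2, web3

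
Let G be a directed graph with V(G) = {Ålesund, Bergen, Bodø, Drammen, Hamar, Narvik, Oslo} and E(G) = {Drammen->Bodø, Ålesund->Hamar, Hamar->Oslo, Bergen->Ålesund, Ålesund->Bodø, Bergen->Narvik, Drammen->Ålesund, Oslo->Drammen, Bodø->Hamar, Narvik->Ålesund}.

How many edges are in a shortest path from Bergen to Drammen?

Distance 0: Bergen.
Distance 1: Ålesund, Narvik.
Distance 2: Bodø, Hamar.
Distance 3: Oslo.
Distance 4: Drammen — contains Drammen.

4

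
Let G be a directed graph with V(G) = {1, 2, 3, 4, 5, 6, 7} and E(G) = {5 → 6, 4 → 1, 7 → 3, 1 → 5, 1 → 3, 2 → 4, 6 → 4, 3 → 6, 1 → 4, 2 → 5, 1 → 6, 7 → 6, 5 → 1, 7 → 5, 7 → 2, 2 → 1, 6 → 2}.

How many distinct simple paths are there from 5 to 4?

8

5→1→3→6→2→4
5→1→3→6→4
5→1→4
5→1→6→2→4
5→1→6→4
5→6→2→1→4
5→6→2→4
5→6→4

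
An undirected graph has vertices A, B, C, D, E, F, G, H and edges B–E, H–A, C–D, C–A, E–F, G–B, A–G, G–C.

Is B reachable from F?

Explore from F.
Distance 1: reach E.
Distance 2: reach B.
Found B.

Yes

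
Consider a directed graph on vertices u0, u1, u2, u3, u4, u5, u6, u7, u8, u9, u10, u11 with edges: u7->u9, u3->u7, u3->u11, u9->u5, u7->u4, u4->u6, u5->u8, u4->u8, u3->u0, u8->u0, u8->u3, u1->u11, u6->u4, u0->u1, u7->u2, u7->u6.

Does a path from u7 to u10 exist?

No

Explore from u7.
Distance 1: reach u2, u4, u6, u9.
Distance 2: reach u5, u8.
Distance 3: reach u0, u3.
Distance 4: reach u1, u11.
The search from u7 is exhausted; no directed path reaches u10.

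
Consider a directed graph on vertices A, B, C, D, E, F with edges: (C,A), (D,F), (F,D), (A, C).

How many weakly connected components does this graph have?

4

From A: component {A, C}.
From B: component {B}.
From D: component {D, F}.
From E: component {E}.
That's 4 components.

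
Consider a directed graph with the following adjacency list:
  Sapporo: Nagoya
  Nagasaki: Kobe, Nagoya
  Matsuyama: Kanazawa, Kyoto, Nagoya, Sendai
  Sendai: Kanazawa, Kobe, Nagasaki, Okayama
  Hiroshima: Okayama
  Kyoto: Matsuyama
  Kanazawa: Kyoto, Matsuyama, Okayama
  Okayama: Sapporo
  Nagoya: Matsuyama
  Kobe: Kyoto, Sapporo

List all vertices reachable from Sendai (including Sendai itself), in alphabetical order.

Kanazawa, Kobe, Kyoto, Matsuyama, Nagasaki, Nagoya, Okayama, Sapporo, Sendai

Start at Sendai.
Its neighbours: Kanazawa, Kobe, Nagasaki, Okayama.
Then their neighbours: Kyoto, Matsuyama, Nagoya, Sapporo.
Nothing further is reachable.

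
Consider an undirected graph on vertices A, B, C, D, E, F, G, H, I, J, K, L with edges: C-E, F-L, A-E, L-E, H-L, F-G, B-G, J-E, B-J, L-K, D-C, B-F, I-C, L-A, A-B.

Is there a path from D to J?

Yes

Explore from D.
Distance 1: reach C.
Distance 2: reach E, I.
Distance 3: reach A, J, L.
Found J.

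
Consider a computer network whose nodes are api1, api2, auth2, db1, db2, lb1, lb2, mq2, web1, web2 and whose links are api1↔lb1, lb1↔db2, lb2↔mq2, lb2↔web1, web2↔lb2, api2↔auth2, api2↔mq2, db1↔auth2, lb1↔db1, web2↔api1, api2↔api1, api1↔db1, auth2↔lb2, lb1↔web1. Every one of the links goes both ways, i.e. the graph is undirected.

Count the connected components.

1

From api1: component {api1, api2, auth2, db1, db2, lb1, lb2, mq2, web1, web2}.
That's 1 component.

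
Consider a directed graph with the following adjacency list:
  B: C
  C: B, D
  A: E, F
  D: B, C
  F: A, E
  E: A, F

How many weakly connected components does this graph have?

From A: component {A, E, F}.
From B: component {B, C, D}.
That's 2 components.

2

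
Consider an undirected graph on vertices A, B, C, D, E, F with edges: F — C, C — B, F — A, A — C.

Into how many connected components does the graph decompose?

From A: component {A, B, C, F}.
From D: component {D}.
From E: component {E}.
That's 3 components.

3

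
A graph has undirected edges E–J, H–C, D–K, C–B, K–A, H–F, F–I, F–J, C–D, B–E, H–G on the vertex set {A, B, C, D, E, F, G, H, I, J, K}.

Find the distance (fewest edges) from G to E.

Distance 0: G.
Distance 1: H.
Distance 2: C, F.
Distance 3: B, D, I, J.
Distance 4: E, K — contains E.

4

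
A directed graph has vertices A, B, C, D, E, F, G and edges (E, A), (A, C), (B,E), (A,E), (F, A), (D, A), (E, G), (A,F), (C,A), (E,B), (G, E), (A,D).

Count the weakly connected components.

From A: component {A, B, C, D, E, F, G}.
That's 1 component.

1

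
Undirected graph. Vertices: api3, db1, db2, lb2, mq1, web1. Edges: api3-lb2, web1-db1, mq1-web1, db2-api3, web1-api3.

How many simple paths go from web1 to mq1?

web1–mq1

1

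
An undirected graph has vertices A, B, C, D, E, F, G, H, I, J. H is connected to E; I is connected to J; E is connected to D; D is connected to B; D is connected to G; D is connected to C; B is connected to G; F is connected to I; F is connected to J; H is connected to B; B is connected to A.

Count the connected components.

From A: component {A, B, C, D, E, G, H}.
From F: component {F, I, J}.
That's 2 components.

2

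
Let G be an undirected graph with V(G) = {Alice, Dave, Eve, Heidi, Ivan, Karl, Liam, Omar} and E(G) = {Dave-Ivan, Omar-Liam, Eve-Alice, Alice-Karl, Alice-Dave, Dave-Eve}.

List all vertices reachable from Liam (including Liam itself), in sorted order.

Liam, Omar

Start at Liam.
Its neighbours: Omar.
Nothing further is reachable.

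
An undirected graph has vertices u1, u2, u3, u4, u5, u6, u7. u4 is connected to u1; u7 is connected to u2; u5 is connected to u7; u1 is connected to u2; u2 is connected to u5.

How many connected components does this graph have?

From u1: component {u1, u2, u4, u5, u7}.
From u3: component {u3}.
From u6: component {u6}.
That's 3 components.

3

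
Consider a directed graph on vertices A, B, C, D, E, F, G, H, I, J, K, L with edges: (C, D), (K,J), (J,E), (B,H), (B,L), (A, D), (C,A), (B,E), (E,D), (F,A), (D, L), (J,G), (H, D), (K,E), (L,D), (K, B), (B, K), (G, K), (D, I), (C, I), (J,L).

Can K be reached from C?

Explore from C.
Distance 1: reach A, D, I.
Distance 2: reach L.
The search from C is exhausted; no directed path reaches K.

No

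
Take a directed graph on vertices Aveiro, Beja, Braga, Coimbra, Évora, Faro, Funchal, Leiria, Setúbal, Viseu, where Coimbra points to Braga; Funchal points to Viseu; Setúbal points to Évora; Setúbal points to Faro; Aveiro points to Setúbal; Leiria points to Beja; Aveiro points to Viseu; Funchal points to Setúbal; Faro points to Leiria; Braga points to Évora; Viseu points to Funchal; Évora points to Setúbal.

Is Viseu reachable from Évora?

No

Explore from Évora.
Distance 1: reach Setúbal.
Distance 2: reach Faro.
Distance 3: reach Leiria.
Distance 4: reach Beja.
The search from Évora is exhausted; no directed path reaches Viseu.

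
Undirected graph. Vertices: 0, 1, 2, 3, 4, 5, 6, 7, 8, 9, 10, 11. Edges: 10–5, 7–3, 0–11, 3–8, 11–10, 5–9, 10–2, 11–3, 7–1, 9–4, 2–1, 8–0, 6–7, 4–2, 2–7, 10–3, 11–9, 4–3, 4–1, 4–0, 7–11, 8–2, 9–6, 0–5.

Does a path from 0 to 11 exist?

Yes

Explore from 0.
Distance 1: reach 4, 5, 8, 11.
Found 11.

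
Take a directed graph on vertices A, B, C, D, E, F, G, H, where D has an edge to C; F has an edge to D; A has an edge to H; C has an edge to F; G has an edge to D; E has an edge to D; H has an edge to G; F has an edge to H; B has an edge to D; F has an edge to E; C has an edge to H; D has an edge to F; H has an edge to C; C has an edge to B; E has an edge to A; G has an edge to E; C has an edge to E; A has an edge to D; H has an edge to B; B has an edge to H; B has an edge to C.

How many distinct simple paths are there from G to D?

7

G→D
G→E→A→D
G→E→A→H→B→C→F→D
G→E→A→H→B→D
G→E→A→H→C→B→D
G→E→A→H→C→F→D
G→E→D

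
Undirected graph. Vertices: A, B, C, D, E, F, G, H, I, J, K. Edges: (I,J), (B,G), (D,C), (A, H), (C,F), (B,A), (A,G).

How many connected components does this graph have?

5

From A: component {A, B, G, H}.
From C: component {C, D, F}.
From E: component {E}.
From I: component {I, J}.
From K: component {K}.
That's 5 components.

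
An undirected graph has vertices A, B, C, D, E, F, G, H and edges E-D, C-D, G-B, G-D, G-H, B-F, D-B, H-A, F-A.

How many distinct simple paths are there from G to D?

G–B–D
G–D
G–H–A–F–B–D

3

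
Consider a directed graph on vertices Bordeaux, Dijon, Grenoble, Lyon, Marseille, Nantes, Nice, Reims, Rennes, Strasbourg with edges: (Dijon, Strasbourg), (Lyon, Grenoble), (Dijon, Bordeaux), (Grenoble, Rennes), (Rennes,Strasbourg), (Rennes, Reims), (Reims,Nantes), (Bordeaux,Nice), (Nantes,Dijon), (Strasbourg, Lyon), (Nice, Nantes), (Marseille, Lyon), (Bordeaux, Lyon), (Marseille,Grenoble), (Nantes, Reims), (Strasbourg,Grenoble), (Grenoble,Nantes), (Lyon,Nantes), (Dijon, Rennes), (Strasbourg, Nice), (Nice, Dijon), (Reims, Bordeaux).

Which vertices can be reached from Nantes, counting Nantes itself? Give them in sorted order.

Start at Nantes.
Its neighbours: Dijon, Reims.
Then their neighbours: Bordeaux, Rennes, Strasbourg.
Then next layer: Grenoble, Lyon, Nice.
Nothing further is reachable.

Bordeaux, Dijon, Grenoble, Lyon, Nantes, Nice, Reims, Rennes, Strasbourg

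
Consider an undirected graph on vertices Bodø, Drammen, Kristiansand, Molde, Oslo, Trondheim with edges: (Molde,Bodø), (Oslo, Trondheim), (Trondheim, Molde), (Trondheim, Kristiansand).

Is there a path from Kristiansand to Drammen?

Explore from Kristiansand.
Distance 1: reach Trondheim.
Distance 2: reach Molde, Oslo.
Distance 3: reach Bodø.
The search is exhausted without reaching Drammen; it lies in a different component.

No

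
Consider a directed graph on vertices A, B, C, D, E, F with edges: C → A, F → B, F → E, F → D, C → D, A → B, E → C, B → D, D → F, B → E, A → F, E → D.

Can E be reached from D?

Yes

Explore from D.
Distance 1: reach F.
Distance 2: reach B, E.
Found E.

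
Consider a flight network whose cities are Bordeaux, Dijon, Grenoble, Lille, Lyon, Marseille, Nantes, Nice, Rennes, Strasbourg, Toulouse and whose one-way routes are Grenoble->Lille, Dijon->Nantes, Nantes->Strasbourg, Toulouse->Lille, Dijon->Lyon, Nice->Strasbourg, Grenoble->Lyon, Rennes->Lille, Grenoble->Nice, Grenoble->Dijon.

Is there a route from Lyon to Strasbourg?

No

Lyon has no outgoing edges, so nothing is reachable from it.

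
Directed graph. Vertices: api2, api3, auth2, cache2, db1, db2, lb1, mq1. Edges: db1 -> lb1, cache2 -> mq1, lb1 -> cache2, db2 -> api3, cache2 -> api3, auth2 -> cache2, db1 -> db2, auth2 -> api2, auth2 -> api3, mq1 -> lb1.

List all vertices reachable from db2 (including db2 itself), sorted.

Start at db2.
Its neighbours: api3.
Nothing further is reachable.

api3, db2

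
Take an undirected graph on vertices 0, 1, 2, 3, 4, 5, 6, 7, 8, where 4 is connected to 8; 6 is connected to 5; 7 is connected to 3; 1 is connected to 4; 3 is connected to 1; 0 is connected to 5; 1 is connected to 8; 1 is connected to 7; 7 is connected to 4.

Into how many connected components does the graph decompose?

3

From 0: component {0, 5, 6}.
From 1: component {1, 3, 4, 7, 8}.
From 2: component {2}.
That's 3 components.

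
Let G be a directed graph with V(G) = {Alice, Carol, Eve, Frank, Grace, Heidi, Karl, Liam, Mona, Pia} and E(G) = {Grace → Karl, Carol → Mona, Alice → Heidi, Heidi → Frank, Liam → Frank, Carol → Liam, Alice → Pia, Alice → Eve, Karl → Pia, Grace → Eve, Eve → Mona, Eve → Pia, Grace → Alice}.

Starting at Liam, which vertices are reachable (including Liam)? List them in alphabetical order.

Start at Liam.
Its neighbours: Frank.
Nothing further is reachable.

Frank, Liam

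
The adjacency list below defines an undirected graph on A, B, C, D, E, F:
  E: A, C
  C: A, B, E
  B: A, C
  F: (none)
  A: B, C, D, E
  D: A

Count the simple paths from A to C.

3

A–B–C
A–C
A–E–C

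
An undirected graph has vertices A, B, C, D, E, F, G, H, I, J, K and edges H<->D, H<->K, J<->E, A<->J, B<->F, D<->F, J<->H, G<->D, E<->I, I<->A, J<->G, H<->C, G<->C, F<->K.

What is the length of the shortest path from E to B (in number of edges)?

5

Distance 0: E.
Distance 1: I, J.
Distance 2: A, G, H.
Distance 3: C, D, K.
Distance 4: F.
Distance 5: B — contains B.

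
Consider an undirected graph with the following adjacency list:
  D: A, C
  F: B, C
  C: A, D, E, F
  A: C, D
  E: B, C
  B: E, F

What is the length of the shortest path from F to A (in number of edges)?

Distance 0: F.
Distance 1: B, C.
Distance 2: A, D, E — contains A.

2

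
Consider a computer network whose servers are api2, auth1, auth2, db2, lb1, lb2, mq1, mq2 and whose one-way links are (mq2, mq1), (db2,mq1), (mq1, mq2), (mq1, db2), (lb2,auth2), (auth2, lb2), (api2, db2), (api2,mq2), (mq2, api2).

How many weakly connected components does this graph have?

4

From api2: component {api2, db2, mq1, mq2}.
From auth1: component {auth1}.
From auth2: component {auth2, lb2}.
From lb1: component {lb1}.
That's 4 components.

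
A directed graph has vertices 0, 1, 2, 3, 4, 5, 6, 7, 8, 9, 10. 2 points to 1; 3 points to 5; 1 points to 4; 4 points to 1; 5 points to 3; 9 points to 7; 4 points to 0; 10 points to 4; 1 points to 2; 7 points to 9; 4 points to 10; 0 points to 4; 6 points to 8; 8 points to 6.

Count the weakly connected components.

4

From 0: component {0, 1, 2, 4, 10}.
From 3: component {3, 5}.
From 6: component {6, 8}.
From 7: component {7, 9}.
That's 4 components.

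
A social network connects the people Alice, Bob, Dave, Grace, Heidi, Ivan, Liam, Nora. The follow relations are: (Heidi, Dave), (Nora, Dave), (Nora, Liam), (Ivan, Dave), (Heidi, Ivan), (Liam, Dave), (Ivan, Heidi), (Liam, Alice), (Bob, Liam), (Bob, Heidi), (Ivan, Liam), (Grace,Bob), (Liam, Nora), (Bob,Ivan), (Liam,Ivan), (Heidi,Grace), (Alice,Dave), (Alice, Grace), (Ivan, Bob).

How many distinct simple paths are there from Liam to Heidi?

Liam→Alice→Grace→Bob→Heidi
Liam→Alice→Grace→Bob→Ivan→Heidi
Liam→Ivan→Bob→Heidi
Liam→Ivan→Heidi

4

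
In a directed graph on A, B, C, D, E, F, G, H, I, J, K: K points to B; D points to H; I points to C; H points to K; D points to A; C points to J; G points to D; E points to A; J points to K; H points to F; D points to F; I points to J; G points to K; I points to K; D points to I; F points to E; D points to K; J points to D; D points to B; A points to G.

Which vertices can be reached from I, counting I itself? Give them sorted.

Start at I.
Its neighbours: C, J, K.
Then their neighbours: B, D.
Then next layer: A, F, H.
Then next layer: E, G.
Every vertex is now reached.

A, B, C, D, E, F, G, H, I, J, K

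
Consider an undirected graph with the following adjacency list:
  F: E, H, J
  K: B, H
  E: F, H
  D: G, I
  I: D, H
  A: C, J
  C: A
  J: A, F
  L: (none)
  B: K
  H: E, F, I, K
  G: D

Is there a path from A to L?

No

Explore from A.
Distance 1: reach C, J.
Distance 2: reach F.
Distance 3: reach E, H.
Distance 4: reach I, K.
Distance 5: reach B, D.
Distance 6: reach G.
The search is exhausted without reaching L; it lies in a different component.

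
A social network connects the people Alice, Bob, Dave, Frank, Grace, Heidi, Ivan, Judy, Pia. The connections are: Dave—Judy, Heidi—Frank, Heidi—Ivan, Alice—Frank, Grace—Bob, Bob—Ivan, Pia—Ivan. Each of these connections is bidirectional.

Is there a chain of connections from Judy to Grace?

Explore from Judy.
Distance 1: reach Dave.
The search is exhausted without reaching Grace; it lies in a different component.

No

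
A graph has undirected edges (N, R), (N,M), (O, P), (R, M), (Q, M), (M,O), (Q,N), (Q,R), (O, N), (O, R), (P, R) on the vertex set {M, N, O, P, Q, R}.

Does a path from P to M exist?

Yes

Explore from P.
Distance 1: reach O, R.
Distance 2: reach M, N, Q.
Found M.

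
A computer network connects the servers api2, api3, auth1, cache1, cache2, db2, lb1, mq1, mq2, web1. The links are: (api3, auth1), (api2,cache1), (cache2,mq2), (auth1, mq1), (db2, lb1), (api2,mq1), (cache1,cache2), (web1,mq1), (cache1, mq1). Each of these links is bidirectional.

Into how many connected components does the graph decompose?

From api2: component {api2, api3, auth1, cache1, cache2, mq1, mq2, web1}.
From db2: component {db2, lb1}.
That's 2 components.

2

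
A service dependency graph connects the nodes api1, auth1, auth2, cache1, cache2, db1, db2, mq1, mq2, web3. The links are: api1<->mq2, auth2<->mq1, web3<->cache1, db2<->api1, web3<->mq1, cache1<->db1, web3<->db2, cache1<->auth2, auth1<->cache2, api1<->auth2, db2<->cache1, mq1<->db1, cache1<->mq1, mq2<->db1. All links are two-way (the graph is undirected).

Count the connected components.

2

From api1: component {api1, auth2, cache1, db1, db2, mq1, mq2, web3}.
From auth1: component {auth1, cache2}.
That's 2 components.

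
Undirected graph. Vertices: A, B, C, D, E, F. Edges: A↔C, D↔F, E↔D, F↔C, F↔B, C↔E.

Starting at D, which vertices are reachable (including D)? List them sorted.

Start at D.
Its neighbours: E, F.
Then their neighbours: B, C.
Then next layer: A.
Every vertex is now reached.

A, B, C, D, E, F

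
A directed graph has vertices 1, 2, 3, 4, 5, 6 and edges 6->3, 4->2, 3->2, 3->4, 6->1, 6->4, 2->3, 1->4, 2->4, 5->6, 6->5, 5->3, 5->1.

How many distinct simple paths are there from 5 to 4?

5→1→4
5→3→2→4
5→3→4
5→6→1→4
5→6→3→2→4
5→6→3→4
5→6→4

7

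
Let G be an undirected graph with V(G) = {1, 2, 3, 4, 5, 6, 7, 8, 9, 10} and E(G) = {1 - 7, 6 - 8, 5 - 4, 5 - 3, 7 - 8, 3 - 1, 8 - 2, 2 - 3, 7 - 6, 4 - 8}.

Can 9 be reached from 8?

No

Explore from 8.
Distance 1: reach 2, 4, 6, 7.
Distance 2: reach 1, 3, 5.
The search is exhausted without reaching 9; it lies in a different component.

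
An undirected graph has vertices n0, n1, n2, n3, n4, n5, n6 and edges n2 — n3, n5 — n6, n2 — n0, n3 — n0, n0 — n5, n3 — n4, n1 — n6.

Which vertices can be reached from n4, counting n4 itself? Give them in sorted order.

Start at n4.
Its neighbours: n3.
Then their neighbours: n0, n2.
Then next layer: n5.
Then next layer: n6.
Then next layer: n1.
Every vertex is now reached.

n0, n1, n2, n3, n4, n5, n6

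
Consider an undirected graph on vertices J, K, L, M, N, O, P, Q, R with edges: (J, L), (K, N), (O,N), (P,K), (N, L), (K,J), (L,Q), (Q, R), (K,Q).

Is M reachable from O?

Explore from O.
Distance 1: reach N.
Distance 2: reach K, L.
Distance 3: reach J, P, Q.
Distance 4: reach R.
The search is exhausted without reaching M; it lies in a different component.

No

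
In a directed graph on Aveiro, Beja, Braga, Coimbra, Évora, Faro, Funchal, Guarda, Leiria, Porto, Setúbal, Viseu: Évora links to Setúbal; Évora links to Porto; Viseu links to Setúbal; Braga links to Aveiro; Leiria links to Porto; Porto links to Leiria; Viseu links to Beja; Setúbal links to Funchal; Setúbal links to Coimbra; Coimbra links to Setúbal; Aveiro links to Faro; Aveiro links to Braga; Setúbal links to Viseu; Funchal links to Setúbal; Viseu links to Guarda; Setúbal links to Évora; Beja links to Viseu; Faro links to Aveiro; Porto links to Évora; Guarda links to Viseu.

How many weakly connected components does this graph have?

2

From Aveiro: component {Aveiro, Braga, Faro}.
From Beja: component {Beja, Coimbra, Évora, Funchal, Guarda, Leiria, Porto, Setúbal, Viseu}.
That's 2 components.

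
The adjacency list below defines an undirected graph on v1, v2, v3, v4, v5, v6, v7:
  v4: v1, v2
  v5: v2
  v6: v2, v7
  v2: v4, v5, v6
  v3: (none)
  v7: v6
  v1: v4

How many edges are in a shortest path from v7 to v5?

Distance 0: v7.
Distance 1: v6.
Distance 2: v2.
Distance 3: v4, v5 — contains v5.

3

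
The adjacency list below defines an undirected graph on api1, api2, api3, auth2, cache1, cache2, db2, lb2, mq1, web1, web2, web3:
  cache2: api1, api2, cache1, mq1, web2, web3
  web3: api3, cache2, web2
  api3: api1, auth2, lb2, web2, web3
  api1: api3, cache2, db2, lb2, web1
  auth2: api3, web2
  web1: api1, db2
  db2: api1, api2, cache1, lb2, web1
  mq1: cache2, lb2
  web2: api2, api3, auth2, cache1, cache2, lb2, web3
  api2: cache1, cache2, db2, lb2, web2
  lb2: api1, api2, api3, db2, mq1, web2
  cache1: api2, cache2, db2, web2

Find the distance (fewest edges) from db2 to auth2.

3

Distance 0: db2.
Distance 1: api1, api2, cache1, lb2, web1.
Distance 2: api3, cache2, mq1, web2.
Distance 3: auth2, web3 — contains auth2.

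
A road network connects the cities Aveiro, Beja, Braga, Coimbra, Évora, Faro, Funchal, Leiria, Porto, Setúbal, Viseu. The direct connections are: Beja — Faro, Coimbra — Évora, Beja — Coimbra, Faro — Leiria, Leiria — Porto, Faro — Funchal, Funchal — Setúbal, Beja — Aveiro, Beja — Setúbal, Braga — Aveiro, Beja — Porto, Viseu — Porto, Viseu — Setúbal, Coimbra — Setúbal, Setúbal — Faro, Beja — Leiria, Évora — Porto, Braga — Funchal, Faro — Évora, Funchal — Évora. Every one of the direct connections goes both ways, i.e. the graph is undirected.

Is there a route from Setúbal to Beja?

Explore from Setúbal.
Distance 1: reach Beja, Coimbra, Faro, Funchal, Viseu.
Found Beja.

Yes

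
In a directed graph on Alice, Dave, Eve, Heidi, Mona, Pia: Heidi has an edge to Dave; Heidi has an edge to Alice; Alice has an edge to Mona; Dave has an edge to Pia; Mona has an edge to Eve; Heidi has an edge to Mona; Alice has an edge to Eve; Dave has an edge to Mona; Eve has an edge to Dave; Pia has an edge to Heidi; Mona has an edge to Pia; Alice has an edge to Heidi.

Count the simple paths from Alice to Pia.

8

Alice→Eve→Dave→Mona→Pia
Alice→Eve→Dave→Pia
Alice→Heidi→Dave→Mona→Pia
Alice→Heidi→Dave→Pia
Alice→Heidi→Mona→Eve→Dave→Pia
Alice→Heidi→Mona→Pia
Alice→Mona→Eve→Dave→Pia
Alice→Mona→Pia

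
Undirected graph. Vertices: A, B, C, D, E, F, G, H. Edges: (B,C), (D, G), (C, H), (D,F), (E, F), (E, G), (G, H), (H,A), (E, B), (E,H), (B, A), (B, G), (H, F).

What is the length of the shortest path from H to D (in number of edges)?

Distance 0: H.
Distance 1: A, C, E, F, G.
Distance 2: B, D — contains D.

2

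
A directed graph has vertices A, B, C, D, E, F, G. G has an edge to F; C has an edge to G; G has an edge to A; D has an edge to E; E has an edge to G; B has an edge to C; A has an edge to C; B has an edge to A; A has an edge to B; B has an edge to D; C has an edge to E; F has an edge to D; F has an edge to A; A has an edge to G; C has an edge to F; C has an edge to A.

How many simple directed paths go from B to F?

B→A→C→E→G→F
B→A→C→F
B→A→C→G→F
B→A→G→F
B→C→A→G→F
B→C→E→G→F
B→C→F
B→C→G→F
B→D→E→G→A→C→F
B→D→E→G→F

10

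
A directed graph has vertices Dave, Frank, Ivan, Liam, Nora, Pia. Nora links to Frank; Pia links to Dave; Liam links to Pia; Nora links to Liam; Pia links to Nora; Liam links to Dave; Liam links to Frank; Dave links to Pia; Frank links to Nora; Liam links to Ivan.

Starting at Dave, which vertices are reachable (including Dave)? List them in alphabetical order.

Start at Dave.
Its neighbours: Pia.
Then their neighbours: Nora.
Then next layer: Frank, Liam.
Then next layer: Ivan.
Every vertex is now reached.

Dave, Frank, Ivan, Liam, Nora, Pia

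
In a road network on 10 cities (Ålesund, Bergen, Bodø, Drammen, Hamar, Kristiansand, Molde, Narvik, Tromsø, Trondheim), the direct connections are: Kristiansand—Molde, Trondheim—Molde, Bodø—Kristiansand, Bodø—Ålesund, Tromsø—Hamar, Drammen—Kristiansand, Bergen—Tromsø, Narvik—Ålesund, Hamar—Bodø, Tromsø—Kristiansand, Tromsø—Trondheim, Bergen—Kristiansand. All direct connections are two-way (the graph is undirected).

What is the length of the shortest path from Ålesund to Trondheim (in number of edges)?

Distance 0: Ålesund.
Distance 1: Bodø, Narvik.
Distance 2: Hamar, Kristiansand.
Distance 3: Bergen, Drammen, Molde, Tromsø.
Distance 4: Trondheim — contains Trondheim.

4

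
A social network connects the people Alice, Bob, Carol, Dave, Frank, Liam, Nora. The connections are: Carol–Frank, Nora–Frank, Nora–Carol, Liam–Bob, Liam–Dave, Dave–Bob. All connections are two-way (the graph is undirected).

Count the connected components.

3

From Alice: component {Alice}.
From Bob: component {Bob, Dave, Liam}.
From Carol: component {Carol, Frank, Nora}.
That's 3 components.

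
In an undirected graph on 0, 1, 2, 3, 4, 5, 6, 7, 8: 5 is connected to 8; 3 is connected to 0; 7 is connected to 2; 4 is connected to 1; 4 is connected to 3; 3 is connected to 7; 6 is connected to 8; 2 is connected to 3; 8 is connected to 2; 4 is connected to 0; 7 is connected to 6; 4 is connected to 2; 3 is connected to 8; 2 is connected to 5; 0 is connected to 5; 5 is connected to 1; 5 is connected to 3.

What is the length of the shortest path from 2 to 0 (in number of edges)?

2

Distance 0: 2.
Distance 1: 3, 4, 5, 7, 8.
Distance 2: 0, 1, 6 — contains 0.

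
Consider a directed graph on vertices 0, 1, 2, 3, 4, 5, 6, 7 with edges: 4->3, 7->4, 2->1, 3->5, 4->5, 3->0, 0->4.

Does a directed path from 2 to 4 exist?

No

Explore from 2.
Distance 1: reach 1.
The search from 2 is exhausted; no directed path reaches 4.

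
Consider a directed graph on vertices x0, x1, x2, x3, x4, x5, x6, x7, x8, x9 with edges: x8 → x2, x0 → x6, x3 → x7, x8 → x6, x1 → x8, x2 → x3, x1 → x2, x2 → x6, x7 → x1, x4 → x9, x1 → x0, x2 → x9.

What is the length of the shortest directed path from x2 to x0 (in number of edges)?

4

Distance 0: x2.
Distance 1: x3, x6, x9.
Distance 2: x7.
Distance 3: x1.
Distance 4: x0, x8 — contains x0.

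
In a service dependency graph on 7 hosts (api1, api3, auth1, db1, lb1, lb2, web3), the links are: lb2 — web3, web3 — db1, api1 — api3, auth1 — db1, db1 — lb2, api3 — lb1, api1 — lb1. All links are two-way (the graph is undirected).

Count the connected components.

From api1: component {api1, api3, lb1}.
From auth1: component {auth1, db1, lb2, web3}.
That's 2 components.

2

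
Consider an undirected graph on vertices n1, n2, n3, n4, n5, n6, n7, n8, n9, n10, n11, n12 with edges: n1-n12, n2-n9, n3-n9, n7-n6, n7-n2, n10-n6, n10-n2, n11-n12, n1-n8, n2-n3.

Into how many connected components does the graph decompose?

4

From n1: component {n1, n8, n11, n12}.
From n2: component {n2, n3, n6, n7, n9, n10}.
From n4: component {n4}.
From n5: component {n5}.
That's 4 components.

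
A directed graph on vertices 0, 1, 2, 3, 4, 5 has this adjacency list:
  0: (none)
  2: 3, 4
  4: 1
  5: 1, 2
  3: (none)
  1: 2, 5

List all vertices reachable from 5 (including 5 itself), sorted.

1, 2, 3, 4, 5

Start at 5.
Its neighbours: 1, 2.
Then their neighbours: 3, 4.
Nothing further is reachable.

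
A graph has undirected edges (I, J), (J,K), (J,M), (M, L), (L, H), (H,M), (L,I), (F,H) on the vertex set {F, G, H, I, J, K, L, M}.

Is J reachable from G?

G has no edges, so nothing is reachable from it.

No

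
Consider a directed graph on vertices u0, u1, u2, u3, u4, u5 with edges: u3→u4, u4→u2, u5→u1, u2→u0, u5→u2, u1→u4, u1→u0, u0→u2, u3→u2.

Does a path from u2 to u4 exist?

No

Explore from u2.
Distance 1: reach u0.
The search from u2 is exhausted; no directed path reaches u4.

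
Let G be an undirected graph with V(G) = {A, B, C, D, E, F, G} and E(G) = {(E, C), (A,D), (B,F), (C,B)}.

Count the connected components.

3

From A: component {A, D}.
From B: component {B, C, E, F}.
From G: component {G}.
That's 3 components.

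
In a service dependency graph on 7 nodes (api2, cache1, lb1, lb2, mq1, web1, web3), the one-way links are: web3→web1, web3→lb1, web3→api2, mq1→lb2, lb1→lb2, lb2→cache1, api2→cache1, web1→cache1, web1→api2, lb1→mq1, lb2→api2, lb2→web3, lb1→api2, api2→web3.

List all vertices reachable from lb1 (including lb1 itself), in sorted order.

Start at lb1.
Its neighbours: api2, lb2, mq1.
Then their neighbours: cache1, web3.
Then next layer: web1.
Every vertex is now reached.

api2, cache1, lb1, lb2, mq1, web1, web3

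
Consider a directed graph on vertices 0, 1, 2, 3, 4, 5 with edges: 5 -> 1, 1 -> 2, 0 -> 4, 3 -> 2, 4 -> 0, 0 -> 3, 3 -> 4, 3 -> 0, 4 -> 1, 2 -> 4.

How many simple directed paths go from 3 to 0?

3

3→0
3→2→4→0
3→4→0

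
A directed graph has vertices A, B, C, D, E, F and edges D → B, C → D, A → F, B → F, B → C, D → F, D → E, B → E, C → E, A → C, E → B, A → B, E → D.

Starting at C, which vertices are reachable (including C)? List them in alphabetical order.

B, C, D, E, F

Start at C.
Its neighbours: D, E.
Then their neighbours: B, F.
Nothing further is reachable.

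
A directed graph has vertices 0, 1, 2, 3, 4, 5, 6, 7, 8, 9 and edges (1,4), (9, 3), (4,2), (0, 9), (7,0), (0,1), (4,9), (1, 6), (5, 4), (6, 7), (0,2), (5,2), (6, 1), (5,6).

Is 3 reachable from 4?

Yes

Explore from 4.
Distance 1: reach 2, 9.
Distance 2: reach 3.
Found 3.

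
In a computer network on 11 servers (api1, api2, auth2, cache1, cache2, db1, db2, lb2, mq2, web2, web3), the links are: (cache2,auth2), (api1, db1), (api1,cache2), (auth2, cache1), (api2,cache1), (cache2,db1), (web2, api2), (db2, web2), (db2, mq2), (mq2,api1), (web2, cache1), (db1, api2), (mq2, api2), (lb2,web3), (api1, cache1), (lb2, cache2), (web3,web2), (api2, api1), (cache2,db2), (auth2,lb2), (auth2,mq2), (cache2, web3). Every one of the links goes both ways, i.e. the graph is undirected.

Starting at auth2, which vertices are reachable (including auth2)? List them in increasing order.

Start at auth2.
Its neighbours: cache1, cache2, lb2, mq2.
Then their neighbours: api1, api2, db1, db2, web2, web3.
Every vertex is now reached.

api1, api2, auth2, cache1, cache2, db1, db2, lb2, mq2, web2, web3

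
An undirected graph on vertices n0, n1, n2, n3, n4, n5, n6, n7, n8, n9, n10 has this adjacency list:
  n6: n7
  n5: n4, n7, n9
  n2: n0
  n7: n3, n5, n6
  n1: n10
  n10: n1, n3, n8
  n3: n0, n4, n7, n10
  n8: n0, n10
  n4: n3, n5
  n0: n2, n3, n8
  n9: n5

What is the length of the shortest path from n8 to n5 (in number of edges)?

Distance 0: n8.
Distance 1: n0, n10.
Distance 2: n1, n2, n3.
Distance 3: n4, n7.
Distance 4: n5, n6 — contains n5.

4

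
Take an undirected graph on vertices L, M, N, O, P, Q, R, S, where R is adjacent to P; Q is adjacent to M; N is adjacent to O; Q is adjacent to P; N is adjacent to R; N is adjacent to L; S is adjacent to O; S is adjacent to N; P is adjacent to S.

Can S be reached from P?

Explore from P.
Distance 1: reach Q, R, S.
Found S.

Yes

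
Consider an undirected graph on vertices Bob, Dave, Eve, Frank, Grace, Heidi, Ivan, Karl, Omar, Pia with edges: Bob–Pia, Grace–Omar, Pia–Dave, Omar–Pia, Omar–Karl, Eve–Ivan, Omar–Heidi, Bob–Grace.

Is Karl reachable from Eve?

No

Explore from Eve.
Distance 1: reach Ivan.
The search is exhausted without reaching Karl; it lies in a different component.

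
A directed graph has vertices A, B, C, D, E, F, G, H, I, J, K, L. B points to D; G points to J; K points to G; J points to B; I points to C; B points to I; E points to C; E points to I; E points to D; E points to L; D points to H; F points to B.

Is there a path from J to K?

Explore from J.
Distance 1: reach B.
Distance 2: reach D, I.
Distance 3: reach C, H.
The search from J is exhausted; no directed path reaches K.

No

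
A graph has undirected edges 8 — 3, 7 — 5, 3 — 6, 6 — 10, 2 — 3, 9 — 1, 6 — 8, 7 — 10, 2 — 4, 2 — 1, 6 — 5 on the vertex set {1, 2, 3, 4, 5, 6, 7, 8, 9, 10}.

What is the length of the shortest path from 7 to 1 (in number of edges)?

5

Distance 0: 7.
Distance 1: 5, 10.
Distance 2: 6.
Distance 3: 3, 8.
Distance 4: 2.
Distance 5: 1, 4 — contains 1.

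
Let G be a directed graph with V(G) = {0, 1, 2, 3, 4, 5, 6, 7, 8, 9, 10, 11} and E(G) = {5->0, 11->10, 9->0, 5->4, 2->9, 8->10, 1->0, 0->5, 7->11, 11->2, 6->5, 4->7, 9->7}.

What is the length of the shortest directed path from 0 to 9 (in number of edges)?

Distance 0: 0.
Distance 1: 5.
Distance 2: 4.
Distance 3: 7.
Distance 4: 11.
Distance 5: 2, 10.
Distance 6: 9 — contains 9.

6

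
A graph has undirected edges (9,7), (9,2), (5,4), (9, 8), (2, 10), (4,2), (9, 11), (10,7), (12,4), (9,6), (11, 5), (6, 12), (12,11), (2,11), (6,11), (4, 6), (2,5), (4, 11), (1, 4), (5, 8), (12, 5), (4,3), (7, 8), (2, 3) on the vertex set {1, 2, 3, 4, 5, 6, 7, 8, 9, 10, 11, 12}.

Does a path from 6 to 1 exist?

Explore from 6.
Distance 1: reach 4, 9, 11, 12.
Distance 2: reach 1, 2, 3, 5, 7, 8.
Found 1.

Yes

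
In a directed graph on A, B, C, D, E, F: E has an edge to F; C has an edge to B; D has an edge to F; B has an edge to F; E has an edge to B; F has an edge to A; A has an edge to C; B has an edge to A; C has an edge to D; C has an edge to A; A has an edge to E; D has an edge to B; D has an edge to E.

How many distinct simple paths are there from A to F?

A→C→B→F
A→C→D→B→F
A→C→D→E→B→F
A→C→D→E→F
A→C→D→F
A→E→B→F
A→E→F

7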